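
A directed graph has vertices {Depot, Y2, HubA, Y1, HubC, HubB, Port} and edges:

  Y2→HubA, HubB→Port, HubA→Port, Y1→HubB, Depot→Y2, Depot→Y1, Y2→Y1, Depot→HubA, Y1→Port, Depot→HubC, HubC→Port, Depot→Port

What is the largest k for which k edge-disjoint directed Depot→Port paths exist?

Assign every edge capacity 1; by Menger, the answer equals the max flow.
Path Depot→Port (+1); total 1.
Path Depot→HubA→Port (+1); total 2.
Path Depot→Y1→Port (+1); total 3.
Path Depot→HubC→Port (+1); total 4.
Path Depot→Y2→Y1→HubB→Port (+1); total 5.
No residual Depot→Port path; max flow = 5.
Certifying cut of size 5: {Depot→HubA, Depot→HubC, Depot→Port, Depot→Y1, Depot→Y2}.

5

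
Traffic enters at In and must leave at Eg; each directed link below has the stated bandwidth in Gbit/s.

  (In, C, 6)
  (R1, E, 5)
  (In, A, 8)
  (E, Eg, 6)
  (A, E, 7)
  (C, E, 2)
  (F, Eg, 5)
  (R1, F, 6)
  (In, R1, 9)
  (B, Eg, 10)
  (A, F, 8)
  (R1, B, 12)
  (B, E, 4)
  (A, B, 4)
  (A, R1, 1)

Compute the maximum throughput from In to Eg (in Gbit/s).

Augment In→C→E→Eg: bottleneck 2, flow now 2.
Augment In→R1→F→Eg: bottleneck 5, flow now 7.
Augment In→R1→B→Eg: bottleneck 4, flow now 11.
Augment In→A→B→Eg: bottleneck 4, flow now 15.
Augment In→A→E→Eg: bottleneck 4, flow now 19.
No augmenting path remains; maximum flow = 19.
In the residual graph, reachable from In: {In, C}.
Min-cut edges: In→R1 (9), In→A (8), C→E (2); capacity 9 + 8 + 2 = 19.
This cut is saturated, so no flow can exceed 19.

19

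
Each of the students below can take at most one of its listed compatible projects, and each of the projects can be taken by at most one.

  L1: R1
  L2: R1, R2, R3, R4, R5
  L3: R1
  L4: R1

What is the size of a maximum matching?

2

Unit-capacity flow: source→left, listed edges, right→sink; max matching = max flow.
Augmenting path L1→R1 (+1); matched 1.
Augmenting path L2→R2 (+1); matched 2.
No augmenting path remains; maximum matching = 2.
König certificate: {L2, R1} is a vertex cover of size 2 (every listed pair touches it), so no matching can be larger.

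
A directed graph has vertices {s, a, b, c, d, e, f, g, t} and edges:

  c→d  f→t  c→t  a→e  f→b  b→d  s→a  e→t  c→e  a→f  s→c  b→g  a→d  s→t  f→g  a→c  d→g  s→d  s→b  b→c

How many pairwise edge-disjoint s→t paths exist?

Assign every edge capacity 1; by Menger, the answer equals the max flow.
Augment s→t (+1); total 1.
Augment s→c→t (+1); total 2.
Augment s→a→e→t (+1); total 3.
Augment s→b→c→e→a→f→t (+1); total 4. (traverses a→e backwards in the residual graph, cancelling flow on it)
After the cancellation the 4 edge-disjoint paths are: s→a→f→t; s→b→c→e→t; s→c→t; s→t.
No residual s→t path; max flow = 4.
Certifying cut of size 4: {s→a, s→b, s→c, s→t}.

4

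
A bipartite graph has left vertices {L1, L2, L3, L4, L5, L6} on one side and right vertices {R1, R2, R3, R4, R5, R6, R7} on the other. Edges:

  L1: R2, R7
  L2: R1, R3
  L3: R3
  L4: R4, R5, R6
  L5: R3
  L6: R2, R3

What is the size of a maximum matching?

Unit-capacity flow: source→left, listed edges, right→sink; max matching = max flow.
Augmenting path L1→R2 (+1); matched 1.
Augmenting path L2→R1 (+1); matched 2.
Augmenting path L3→R3 (+1); matched 3.
Augmenting path L4→R4 (+1); matched 4.
Augmenting path L6→R2→L1→R7 (+1); matched 5.
No augmenting path remains; maximum matching = 5.
König certificate: {L1, L2, L4, L6, R3} is a vertex cover of size 5 (every listed pair touches it), so no matching can be larger.

5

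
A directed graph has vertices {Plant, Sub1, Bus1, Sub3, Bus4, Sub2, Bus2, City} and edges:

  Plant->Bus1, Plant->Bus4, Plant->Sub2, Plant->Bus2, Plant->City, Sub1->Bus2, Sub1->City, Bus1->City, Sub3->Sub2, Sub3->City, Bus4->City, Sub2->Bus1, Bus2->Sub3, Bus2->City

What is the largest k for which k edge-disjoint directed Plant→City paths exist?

Assign every edge capacity 1; by Menger, the answer equals the max flow.
Path Plant→City (+1); total 1.
Path Plant→Bus1→City (+1); total 2.
Path Plant→Bus4→City (+1); total 3.
Path Plant→Bus2→City (+1); total 4.
No residual Plant→City path; max flow = 4.
Certifying cut of size 4: {Bus1→City, Plant→Bus2, Plant→Bus4, Plant→City}.

4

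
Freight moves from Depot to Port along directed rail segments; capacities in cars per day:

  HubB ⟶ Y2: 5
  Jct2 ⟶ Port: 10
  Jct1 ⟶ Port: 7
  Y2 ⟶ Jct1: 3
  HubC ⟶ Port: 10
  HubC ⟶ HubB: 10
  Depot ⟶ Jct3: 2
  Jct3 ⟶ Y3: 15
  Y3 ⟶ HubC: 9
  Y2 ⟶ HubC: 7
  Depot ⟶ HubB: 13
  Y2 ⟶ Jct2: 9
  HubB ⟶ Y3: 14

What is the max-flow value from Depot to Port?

Augment Depot→Jct3→Y3→HubC→Port: bottleneck 2, flow now 2.
Augment Depot→HubB→Y2→HubC→Port: bottleneck 5, flow now 7.
Augment Depot→HubB→Y3→HubC→Port: bottleneck 3, flow now 10.
Augment Depot→HubB→Y3→HubC→Y2→Jct1→Port: bottleneck 3, flow now 13. (uses reverse residual edge)
Augment Depot→HubB→Y3→HubC→Y2→Jct2→Port: bottleneck 1, flow now 14. (uses reverse residual edge)
No augmenting path remains; maximum flow = 14.
In the residual graph, reachable from Depot: {Depot, Jct3, HubB, Y3}.
Min-cut edges: HubB→Y2 (5), Y3→HubC (9); capacity 5 + 9 = 14.
This cut is saturated, so no flow can exceed 14.

14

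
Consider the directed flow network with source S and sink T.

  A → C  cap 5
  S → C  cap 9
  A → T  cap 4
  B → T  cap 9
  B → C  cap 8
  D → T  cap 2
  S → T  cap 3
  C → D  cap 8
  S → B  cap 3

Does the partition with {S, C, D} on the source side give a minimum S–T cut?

Given cut capacity: 3 + 3 + 2 = 8.
Augment S→T: bottleneck 3, flow now 3.
Augment S→B→T: bottleneck 3, flow now 6.
Augment S→C→D→T: bottleneck 2, flow now 8.
No augmenting path remains; maximum flow = 8.
Cut capacity 8 equals the max flow, so it is a minimum cut.

Yes — it is a minimum cut (capacity 8).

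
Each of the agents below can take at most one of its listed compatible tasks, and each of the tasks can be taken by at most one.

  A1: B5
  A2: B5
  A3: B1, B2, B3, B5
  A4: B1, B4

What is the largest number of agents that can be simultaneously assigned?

3

Unit-capacity flow: source→left, listed edges, right→sink; max matching = max flow.
Augmenting path A1→B5 (+1); matched 1.
Augmenting path A3→B1 (+1); matched 2.
Augmenting path A4→B4 (+1); matched 3.
No augmenting path remains; maximum matching = 3.
König certificate: {A3, A4, B5} is a vertex cover of size 3 (every listed pair touches it), so no matching can be larger.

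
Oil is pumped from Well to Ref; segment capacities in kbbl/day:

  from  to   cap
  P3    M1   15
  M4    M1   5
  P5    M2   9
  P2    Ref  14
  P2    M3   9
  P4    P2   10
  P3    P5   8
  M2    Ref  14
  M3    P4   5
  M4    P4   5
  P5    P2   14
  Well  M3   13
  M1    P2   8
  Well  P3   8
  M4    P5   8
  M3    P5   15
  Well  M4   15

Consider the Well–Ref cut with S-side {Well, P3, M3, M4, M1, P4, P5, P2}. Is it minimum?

Given cut capacity: 9 + 14 = 23.
Augment Well→P3→M1→P2→Ref: bottleneck 8, flow now 8.
Augment Well→M3→P4→P2→Ref: bottleneck 5, flow now 13.
Augment Well→M3→P5→P2→Ref: bottleneck 1, flow now 14.
Augment Well→M3→P5→M2→Ref: bottleneck 7, flow now 21.
Augment Well→M4→P5→M2→Ref: bottleneck 2, flow now 23.
No augmenting path remains; maximum flow = 23.
Cut capacity 23 equals the max flow, so it is a minimum cut.

Yes — it is a minimum cut (capacity 23).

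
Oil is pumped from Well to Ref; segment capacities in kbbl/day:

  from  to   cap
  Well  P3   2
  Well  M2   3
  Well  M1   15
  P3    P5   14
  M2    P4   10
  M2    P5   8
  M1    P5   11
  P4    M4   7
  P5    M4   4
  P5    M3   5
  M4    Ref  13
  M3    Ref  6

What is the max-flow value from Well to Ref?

Augment Well→P3→P5→M4→Ref: bottleneck 2, flow now 2.
Augment Well→M2→P4→M4→Ref: bottleneck 3, flow now 5.
Augment Well→M1→P5→M4→Ref: bottleneck 2, flow now 7.
Augment Well→M1→P5→M3→Ref: bottleneck 5, flow now 12.
No augmenting path remains; maximum flow = 12.
In the residual graph, reachable from Well: {Well, P3, M1, P5}.
Min-cut edges: Well→M2 (3), P5→M4 (4), P5→M3 (5); capacity 3 + 4 + 5 = 12.
This cut is saturated, so no flow can exceed 12.

12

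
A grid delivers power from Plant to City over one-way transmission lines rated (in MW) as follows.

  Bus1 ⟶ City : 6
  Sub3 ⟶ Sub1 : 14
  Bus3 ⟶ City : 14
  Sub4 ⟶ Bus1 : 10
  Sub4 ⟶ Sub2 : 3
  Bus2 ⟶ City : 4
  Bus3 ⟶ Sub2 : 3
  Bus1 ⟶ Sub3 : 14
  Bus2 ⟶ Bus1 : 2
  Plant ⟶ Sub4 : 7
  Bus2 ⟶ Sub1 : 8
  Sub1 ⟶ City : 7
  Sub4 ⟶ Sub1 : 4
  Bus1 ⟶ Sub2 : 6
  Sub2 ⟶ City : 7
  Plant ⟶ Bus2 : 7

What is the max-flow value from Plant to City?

14

Augment Plant→Bus2→City: bottleneck 4, flow now 4.
Augment Plant→Sub4→Bus1→City: bottleneck 6, flow now 10.
Augment Plant→Sub4→Sub1→City: bottleneck 1, flow now 11.
Augment Plant→Bus2→Sub1→City: bottleneck 3, flow now 14.
No augmenting path remains; maximum flow = 14.
In the residual graph, reachable from Plant: {Plant}.
Min-cut edges: Plant→Sub4 (7), Plant→Bus2 (7); capacity 7 + 7 = 14.
This cut is saturated, so no flow can exceed 14.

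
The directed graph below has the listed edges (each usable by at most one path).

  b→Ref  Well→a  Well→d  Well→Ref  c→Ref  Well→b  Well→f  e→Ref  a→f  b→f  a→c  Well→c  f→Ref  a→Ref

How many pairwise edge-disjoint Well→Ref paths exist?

5

Assign every edge capacity 1; by Menger, the answer equals the max flow.
Path Well→Ref (+1); total 1.
Path Well→a→Ref (+1); total 2.
Path Well→b→Ref (+1); total 3.
Path Well→c→Ref (+1); total 4.
Path Well→f→Ref (+1); total 5.
No residual Well→Ref path; max flow = 5.
Certifying cut of size 5: {Well→Ref, Well→a, Well→b, Well→c, Well→f}.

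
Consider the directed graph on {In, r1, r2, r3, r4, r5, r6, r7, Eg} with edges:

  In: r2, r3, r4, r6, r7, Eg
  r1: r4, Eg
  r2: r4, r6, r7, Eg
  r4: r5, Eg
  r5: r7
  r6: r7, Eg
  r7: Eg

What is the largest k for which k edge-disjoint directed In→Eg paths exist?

Assign every edge capacity 1; by Menger, the answer equals the max flow.
Path In→Eg (+1); total 1.
Path In→r2→Eg (+1); total 2.
Path In→r4→Eg (+1); total 3.
Path In→r6→Eg (+1); total 4.
Path In→r7→Eg (+1); total 5.
No residual In→Eg path; max flow = 5.
Certifying cut of size 5: {In→Eg, In→r2, In→r4, In→r6, In→r7}.

5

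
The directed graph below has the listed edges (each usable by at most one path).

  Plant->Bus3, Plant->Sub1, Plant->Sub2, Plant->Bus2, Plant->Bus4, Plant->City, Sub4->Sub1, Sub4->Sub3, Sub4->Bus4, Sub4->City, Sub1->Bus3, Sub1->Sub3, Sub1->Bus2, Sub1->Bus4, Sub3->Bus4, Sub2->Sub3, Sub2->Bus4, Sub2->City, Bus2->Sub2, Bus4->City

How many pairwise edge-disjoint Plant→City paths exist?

Assign every edge capacity 1; by Menger, the answer equals the max flow.
Path Plant→City (+1); total 1.
Path Plant→Sub2→City (+1); total 2.
Path Plant→Bus4→City (+1); total 3.
No residual Plant→City path; max flow = 3.
Certifying cut of size 3: {Bus4→City, Plant→City, Sub2→City}.

3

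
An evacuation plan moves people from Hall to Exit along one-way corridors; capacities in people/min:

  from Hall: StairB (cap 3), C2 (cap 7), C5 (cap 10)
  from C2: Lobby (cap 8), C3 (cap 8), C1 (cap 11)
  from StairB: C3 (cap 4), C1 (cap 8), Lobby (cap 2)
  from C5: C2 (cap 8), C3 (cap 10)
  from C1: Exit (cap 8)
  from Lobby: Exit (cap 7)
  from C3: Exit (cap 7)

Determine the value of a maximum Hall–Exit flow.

Augment Hall→C2→C1→Exit: bottleneck 7, flow now 7.
Augment Hall→StairB→C1→Exit: bottleneck 1, flow now 8.
Augment Hall→StairB→Lobby→Exit: bottleneck 2, flow now 10.
Augment Hall→C5→C3→Exit: bottleneck 7, flow now 17.
Augment Hall→C5→C2→Lobby→Exit: bottleneck 3, flow now 20.
No augmenting path remains; maximum flow = 20.
In the residual graph, reachable from Hall: {Hall}.
Min-cut edges: Hall→C2 (7), Hall→StairB (3), Hall→C5 (10); capacity 7 + 3 + 10 = 20.
This cut is saturated, so no flow can exceed 20.

20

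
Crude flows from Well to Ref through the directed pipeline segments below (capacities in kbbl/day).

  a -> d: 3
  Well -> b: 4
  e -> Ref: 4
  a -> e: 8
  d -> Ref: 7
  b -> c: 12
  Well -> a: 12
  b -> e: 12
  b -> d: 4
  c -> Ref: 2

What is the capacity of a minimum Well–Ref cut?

Augment Well→a→d→Ref: bottleneck 3, flow now 3.
Augment Well→a→e→Ref: bottleneck 4, flow now 7.
Augment Well→b→c→Ref: bottleneck 2, flow now 9.
Augment Well→b→d→Ref: bottleneck 2, flow now 11.
No augmenting path remains; maximum flow = 11.
By max-flow min-cut, the minimum cut capacity equals the max flow.
In the residual graph, reachable from Well: {Well, a, e}.
Min-cut edges: Well→b (4), a→d (3), e→Ref (4); capacity 4 + 3 + 4 = 11.

11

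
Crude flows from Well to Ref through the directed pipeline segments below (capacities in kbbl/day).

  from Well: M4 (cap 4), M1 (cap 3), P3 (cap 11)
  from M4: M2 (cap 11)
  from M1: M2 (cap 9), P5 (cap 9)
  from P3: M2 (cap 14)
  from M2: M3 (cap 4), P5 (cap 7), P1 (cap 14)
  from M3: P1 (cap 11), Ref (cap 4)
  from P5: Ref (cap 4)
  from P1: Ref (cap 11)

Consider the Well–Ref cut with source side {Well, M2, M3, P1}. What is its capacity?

Edges leaving {Well, M2, M3, P1}: Well→M4 (4), Well→M1 (3), Well→P3 (11), M2→P5 (7), M3→Ref (4), P1→Ref (11).
Cut capacity = 4 + 3 + 11 + 7 + 4 + 11 = 40.

40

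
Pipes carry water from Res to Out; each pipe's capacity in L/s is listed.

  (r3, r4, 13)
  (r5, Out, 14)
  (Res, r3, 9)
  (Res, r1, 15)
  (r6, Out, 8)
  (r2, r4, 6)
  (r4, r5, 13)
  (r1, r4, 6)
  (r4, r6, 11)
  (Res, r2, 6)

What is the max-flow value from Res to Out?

Augment Res→r1→r4→r5→Out: bottleneck 6, flow now 6.
Augment Res→r2→r4→r5→Out: bottleneck 6, flow now 12.
Augment Res→r3→r4→r5→Out: bottleneck 1, flow now 13.
Augment Res→r3→r4→r6→Out: bottleneck 8, flow now 21.
No augmenting path remains; maximum flow = 21.
In the residual graph, reachable from Res: {Res, r1}.
Min-cut edges: Res→r2 (6), Res→r3 (9), r1→r4 (6); capacity 6 + 9 + 6 = 21.
This cut is saturated, so no flow can exceed 21.

21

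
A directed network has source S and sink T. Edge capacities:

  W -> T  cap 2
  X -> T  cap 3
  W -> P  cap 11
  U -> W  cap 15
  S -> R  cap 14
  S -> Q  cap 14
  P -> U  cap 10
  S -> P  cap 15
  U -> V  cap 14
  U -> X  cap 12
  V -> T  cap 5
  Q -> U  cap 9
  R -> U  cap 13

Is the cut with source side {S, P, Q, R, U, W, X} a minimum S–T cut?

Given cut capacity: 14 + 2 + 3 = 19.
Augment S→P→U→V→T: bottleneck 5, flow now 5.
Augment S→P→U→W→T: bottleneck 2, flow now 7.
Augment S→P→U→X→T: bottleneck 3, flow now 10.
No augmenting path remains; maximum flow = 10.
In the residual graph, reachable from S: {S, P, Q, R, U, V, W, X}.
Min-cut edges: V→T (5), W→T (2), X→T (3); capacity 5 + 2 + 3 = 10.
Cut capacity 19 exceeds the max flow 10, so it is not minimum.

No — its capacity is 19, but the minimum cut has capacity 10.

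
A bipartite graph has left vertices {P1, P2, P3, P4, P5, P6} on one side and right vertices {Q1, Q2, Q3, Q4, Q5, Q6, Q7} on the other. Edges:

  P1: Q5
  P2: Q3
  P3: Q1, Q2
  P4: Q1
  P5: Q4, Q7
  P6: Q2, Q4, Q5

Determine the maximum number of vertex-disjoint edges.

6

Unit-capacity flow: source→left, listed edges, right→sink; max matching = max flow.
Augmenting path P1→Q5 (+1); matched 1.
Augmenting path P2→Q3 (+1); matched 2.
Augmenting path P3→Q1 (+1); matched 3.
Augmenting path P5→Q4 (+1); matched 4.
Augmenting path P6→Q2 (+1); matched 5.
Augmenting path P4→Q1→P3→Q2→P6→Q4→P5→Q7 (+1); matched 6.
No augmenting path remains; maximum matching = 6.
König certificate: {P1, P2, P3, P4, P5, P6} is a vertex cover of size 6 (every listed pair touches it), so no matching can be larger.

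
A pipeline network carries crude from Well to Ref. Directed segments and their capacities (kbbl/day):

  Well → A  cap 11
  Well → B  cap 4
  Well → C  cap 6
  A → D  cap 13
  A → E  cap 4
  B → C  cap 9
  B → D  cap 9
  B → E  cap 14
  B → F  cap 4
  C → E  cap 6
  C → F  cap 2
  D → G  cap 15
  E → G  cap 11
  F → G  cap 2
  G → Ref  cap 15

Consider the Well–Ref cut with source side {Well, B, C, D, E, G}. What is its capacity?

Edges leaving {Well, B, C, D, E, G}: Well→A (11), B→F (4), C→F (2), G→Ref (15).
Cut capacity = 11 + 4 + 2 + 15 = 32.

32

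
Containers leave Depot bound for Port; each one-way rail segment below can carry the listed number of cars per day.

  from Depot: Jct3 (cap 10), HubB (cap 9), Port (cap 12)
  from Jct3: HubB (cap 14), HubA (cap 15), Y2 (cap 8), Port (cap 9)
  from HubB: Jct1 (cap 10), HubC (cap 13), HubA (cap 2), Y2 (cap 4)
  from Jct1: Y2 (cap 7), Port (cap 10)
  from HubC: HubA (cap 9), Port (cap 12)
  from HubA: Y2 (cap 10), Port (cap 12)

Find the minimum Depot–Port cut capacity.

Augment Depot→Port: bottleneck 12, flow now 12.
Augment Depot→Jct3→Port: bottleneck 9, flow now 21.
Augment Depot→Jct3→HubA→Port: bottleneck 1, flow now 22.
Augment Depot→HubB→Jct1→Port: bottleneck 9, flow now 31.
No augmenting path remains; maximum flow = 31.
By max-flow min-cut, the minimum cut capacity equals the max flow.
In the residual graph, reachable from Depot: {Depot}.
Min-cut edges: Depot→Jct3 (10), Depot→HubB (9), Depot→Port (12); capacity 10 + 9 + 12 = 31.

31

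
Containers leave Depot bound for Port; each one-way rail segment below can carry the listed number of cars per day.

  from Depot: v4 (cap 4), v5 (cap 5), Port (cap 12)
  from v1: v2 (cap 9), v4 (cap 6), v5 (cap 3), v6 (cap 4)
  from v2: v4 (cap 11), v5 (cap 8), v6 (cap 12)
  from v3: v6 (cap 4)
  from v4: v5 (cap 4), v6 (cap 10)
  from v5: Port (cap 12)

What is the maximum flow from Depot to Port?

Augment Depot→Port: bottleneck 12, flow now 12.
Augment Depot→v5→Port: bottleneck 5, flow now 17.
Augment Depot→v4→v5→Port: bottleneck 4, flow now 21.
No augmenting path remains; maximum flow = 21.
In the residual graph, reachable from Depot: {Depot}.
Min-cut edges: Depot→v4 (4), Depot→v5 (5), Depot→Port (12); capacity 4 + 5 + 12 = 21.
This cut is saturated, so no flow can exceed 21.

21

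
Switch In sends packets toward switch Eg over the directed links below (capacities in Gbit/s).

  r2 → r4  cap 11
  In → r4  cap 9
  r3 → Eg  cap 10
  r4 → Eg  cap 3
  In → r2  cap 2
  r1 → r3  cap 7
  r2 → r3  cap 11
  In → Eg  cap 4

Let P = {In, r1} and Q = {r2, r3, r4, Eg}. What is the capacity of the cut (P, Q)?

22

Edges leaving {In, r1}: In→r2 (2), In→r4 (9), In→Eg (4), r1→r3 (7).
Cut capacity = 2 + 9 + 4 + 7 = 22.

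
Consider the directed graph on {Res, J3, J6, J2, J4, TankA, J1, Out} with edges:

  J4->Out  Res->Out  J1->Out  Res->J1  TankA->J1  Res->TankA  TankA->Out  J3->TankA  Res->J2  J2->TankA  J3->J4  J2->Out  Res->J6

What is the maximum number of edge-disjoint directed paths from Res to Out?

Assign every edge capacity 1; by Menger, the answer equals the max flow.
Path Res→Out (+1); total 1.
Path Res→J2→Out (+1); total 2.
Path Res→TankA→Out (+1); total 3.
Path Res→J1→Out (+1); total 4.
No residual Res→Out path; max flow = 4.
Certifying cut of size 4: {Res→J1, Res→J2, Res→Out, Res→TankA}.

4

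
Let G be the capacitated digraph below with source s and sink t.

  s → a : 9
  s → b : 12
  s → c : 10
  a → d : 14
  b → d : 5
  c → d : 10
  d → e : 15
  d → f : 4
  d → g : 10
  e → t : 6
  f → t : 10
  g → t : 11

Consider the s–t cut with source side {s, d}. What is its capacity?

60

Edges leaving {s, d}: s→a (9), s→b (12), s→c (10), d→e (15), d→f (4), d→g (10).
Cut capacity = 9 + 12 + 10 + 15 + 4 + 10 = 60.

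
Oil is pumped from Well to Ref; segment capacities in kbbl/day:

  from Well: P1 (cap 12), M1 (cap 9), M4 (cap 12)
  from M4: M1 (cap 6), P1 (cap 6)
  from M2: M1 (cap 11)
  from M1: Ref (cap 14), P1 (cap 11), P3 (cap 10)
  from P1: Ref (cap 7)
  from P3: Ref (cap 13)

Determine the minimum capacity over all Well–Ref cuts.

22

Augment Well→M1→Ref: bottleneck 9, flow now 9.
Augment Well→P1→Ref: bottleneck 7, flow now 16.
Augment Well→M4→M1→Ref: bottleneck 5, flow now 21.
Augment Well→M4→M1→P3→Ref: bottleneck 1, flow now 22.
No augmenting path remains; maximum flow = 22.
By max-flow min-cut, the minimum cut capacity equals the max flow.
In the residual graph, reachable from Well: {Well, M4, P1}.
Min-cut edges: Well→M1 (9), M4→M1 (6), P1→Ref (7); capacity 9 + 6 + 7 = 22.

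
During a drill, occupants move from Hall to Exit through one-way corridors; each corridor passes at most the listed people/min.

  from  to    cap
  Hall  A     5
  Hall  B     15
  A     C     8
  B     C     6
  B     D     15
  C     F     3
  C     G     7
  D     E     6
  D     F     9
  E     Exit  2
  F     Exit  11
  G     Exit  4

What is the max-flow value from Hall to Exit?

17

Augment Hall→A→C→F→Exit: bottleneck 3, flow now 3.
Augment Hall→A→C→G→Exit: bottleneck 2, flow now 5.
Augment Hall→B→C→G→Exit: bottleneck 2, flow now 7.
Augment Hall→B→D→E→Exit: bottleneck 2, flow now 9.
Augment Hall→B→D→F→Exit: bottleneck 8, flow now 17.
No augmenting path remains; maximum flow = 17.
In the residual graph, reachable from Hall: {Hall, A, B, C, D, E, F, G}.
Min-cut edges: E→Exit (2), F→Exit (11), G→Exit (4); capacity 2 + 11 + 4 = 17.
This cut is saturated, so no flow can exceed 17.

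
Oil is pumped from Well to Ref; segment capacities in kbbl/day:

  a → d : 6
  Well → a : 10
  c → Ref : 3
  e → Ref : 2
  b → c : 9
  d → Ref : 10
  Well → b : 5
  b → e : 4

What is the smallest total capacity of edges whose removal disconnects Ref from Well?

11

Augment Well→a→d→Ref: bottleneck 6, flow now 6.
Augment Well→b→c→Ref: bottleneck 3, flow now 9.
Augment Well→b→e→Ref: bottleneck 2, flow now 11.
No augmenting path remains; maximum flow = 11.
By max-flow min-cut, the minimum cut capacity equals the max flow.
In the residual graph, reachable from Well: {Well, a}.
Min-cut edges: Well→b (5), a→d (6); capacity 5 + 6 = 11.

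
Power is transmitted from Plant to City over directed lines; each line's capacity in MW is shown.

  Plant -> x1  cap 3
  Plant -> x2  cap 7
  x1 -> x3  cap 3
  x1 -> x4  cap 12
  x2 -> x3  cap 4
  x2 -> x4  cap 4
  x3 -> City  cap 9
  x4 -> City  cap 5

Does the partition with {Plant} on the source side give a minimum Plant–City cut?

Yes — it is a minimum cut (capacity 10).

Given cut capacity: 3 + 7 = 10.
Augment Plant→x1→x3→City: bottleneck 3, flow now 3.
Augment Plant→x2→x3→City: bottleneck 4, flow now 7.
Augment Plant→x2→x4→City: bottleneck 3, flow now 10.
No augmenting path remains; maximum flow = 10.
Cut capacity 10 equals the max flow, so it is a minimum cut.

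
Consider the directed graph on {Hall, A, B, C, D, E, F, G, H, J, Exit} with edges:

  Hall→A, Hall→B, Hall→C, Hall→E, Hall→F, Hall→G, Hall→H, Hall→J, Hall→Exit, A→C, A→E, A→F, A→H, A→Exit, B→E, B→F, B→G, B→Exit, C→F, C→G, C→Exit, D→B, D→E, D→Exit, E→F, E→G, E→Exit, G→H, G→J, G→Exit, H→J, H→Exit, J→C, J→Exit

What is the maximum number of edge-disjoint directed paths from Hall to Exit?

8

Assign every edge capacity 1; by Menger, the answer equals the max flow.
Path Hall→Exit (+1); total 1.
Path Hall→A→Exit (+1); total 2.
Path Hall→B→Exit (+1); total 3.
Path Hall→C→Exit (+1); total 4.
Path Hall→E→Exit (+1); total 5.
Path Hall→G→Exit (+1); total 6.
Path Hall→H→Exit (+1); total 7.
Path Hall→J→Exit (+1); total 8.
No residual Hall→Exit path; max flow = 8.
Certifying cut of size 8: {Hall→A, Hall→B, Hall→C, Hall→E, Hall→Exit, Hall→G, Hall→H, Hall→J}.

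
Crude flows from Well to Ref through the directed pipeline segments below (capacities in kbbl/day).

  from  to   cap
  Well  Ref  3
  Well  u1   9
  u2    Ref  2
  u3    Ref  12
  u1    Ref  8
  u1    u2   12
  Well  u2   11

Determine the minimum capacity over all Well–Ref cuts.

13

Augment Well→Ref: bottleneck 3, flow now 3.
Augment Well→u1→Ref: bottleneck 8, flow now 11.
Augment Well→u2→Ref: bottleneck 2, flow now 13.
No augmenting path remains; maximum flow = 13.
By max-flow min-cut, the minimum cut capacity equals the max flow.
In the residual graph, reachable from Well: {Well, u1, u2}.
Min-cut edges: Well→Ref (3), u1→Ref (8), u2→Ref (2); capacity 3 + 8 + 2 = 13.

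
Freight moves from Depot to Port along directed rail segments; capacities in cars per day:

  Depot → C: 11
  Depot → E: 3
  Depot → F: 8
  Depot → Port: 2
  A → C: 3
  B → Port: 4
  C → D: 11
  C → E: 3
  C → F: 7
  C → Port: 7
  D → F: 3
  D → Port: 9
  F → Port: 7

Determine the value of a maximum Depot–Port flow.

Augment Depot→Port: bottleneck 2, flow now 2.
Augment Depot→C→Port: bottleneck 7, flow now 9.
Augment Depot→F→Port: bottleneck 7, flow now 16.
Augment Depot→C→D→Port: bottleneck 4, flow now 20.
No augmenting path remains; maximum flow = 20.
In the residual graph, reachable from Depot: {Depot, E, F}.
Min-cut edges: Depot→C (11), Depot→Port (2), F→Port (7); capacity 11 + 2 + 7 = 20.
This cut is saturated, so no flow can exceed 20.

20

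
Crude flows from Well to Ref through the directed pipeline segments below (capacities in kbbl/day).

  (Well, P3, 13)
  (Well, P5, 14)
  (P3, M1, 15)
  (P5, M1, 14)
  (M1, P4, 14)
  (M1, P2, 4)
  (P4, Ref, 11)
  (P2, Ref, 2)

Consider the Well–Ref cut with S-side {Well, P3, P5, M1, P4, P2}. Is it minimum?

Yes — it is a minimum cut (capacity 13).

Given cut capacity: 11 + 2 = 13.
Augment Well→P3→M1→P4→Ref: bottleneck 11, flow now 11.
Augment Well→P3→M1→P2→Ref: bottleneck 2, flow now 13.
No augmenting path remains; maximum flow = 13.
Cut capacity 13 equals the max flow, so it is a minimum cut.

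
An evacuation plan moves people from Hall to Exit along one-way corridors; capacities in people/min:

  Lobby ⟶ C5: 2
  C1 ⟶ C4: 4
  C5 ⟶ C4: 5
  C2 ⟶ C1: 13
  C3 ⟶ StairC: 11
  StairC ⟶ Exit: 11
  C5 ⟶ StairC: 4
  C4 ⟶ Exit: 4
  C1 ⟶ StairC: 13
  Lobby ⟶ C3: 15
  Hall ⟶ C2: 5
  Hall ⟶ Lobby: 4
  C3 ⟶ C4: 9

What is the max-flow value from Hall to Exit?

Augment Hall→C2→C1→C4→Exit: bottleneck 4, flow now 4.
Augment Hall→C2→C1→StairC→Exit: bottleneck 1, flow now 5.
Augment Hall→Lobby→C5→StairC→Exit: bottleneck 2, flow now 7.
Augment Hall→Lobby→C3→StairC→Exit: bottleneck 2, flow now 9.
No augmenting path remains; maximum flow = 9.
In the residual graph, reachable from Hall: {Hall}.
Min-cut edges: Hall→C2 (5), Hall→Lobby (4); capacity 5 + 4 = 9.
This cut is saturated, so no flow can exceed 9.

9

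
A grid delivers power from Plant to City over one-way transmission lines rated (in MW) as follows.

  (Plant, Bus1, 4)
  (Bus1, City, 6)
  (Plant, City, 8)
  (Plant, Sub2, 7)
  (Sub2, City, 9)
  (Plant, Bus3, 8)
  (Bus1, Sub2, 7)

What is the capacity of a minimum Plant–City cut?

19

Augment Plant→City: bottleneck 8, flow now 8.
Augment Plant→Bus1→City: bottleneck 4, flow now 12.
Augment Plant→Sub2→City: bottleneck 7, flow now 19.
No augmenting path remains; maximum flow = 19.
By max-flow min-cut, the minimum cut capacity equals the max flow.
In the residual graph, reachable from Plant: {Plant, Bus3}.
Min-cut edges: Plant→Bus1 (4), Plant→Sub2 (7), Plant→City (8); capacity 4 + 7 + 8 = 19.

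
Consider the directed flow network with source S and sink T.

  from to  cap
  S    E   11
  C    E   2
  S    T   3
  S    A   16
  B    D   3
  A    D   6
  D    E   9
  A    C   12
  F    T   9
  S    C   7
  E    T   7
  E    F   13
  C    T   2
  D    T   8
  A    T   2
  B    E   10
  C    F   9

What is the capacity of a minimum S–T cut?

29

Augment S→T: bottleneck 3, flow now 3.
Augment S→A→T: bottleneck 2, flow now 5.
Augment S→C→T: bottleneck 2, flow now 7.
Augment S→E→T: bottleneck 7, flow now 14.
Augment S→A→D→T: bottleneck 6, flow now 20.
Augment S→C→F→T: bottleneck 5, flow now 25.
Augment S→E→F→T: bottleneck 4, flow now 29.
No augmenting path remains; maximum flow = 29.
By max-flow min-cut, the minimum cut capacity equals the max flow.
In the residual graph, reachable from S: {S, A, C, E, F}.
Min-cut edges: S→T (3), A→D (6), A→T (2), C→T (2), E→T (7), F→T (9); capacity 3 + 6 + 2 + 2 + 7 + 9 = 29.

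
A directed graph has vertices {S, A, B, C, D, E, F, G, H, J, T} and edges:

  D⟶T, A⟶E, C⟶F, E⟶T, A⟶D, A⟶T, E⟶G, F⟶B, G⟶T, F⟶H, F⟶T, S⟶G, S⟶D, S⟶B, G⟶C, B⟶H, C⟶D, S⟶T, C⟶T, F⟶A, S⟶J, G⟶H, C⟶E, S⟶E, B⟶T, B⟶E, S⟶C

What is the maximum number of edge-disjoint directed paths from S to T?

Assign every edge capacity 1; by Menger, the answer equals the max flow.
Path S→T (+1); total 1.
Path S→B→T (+1); total 2.
Path S→C→T (+1); total 3.
Path S→D→T (+1); total 4.
Path S→E→T (+1); total 5.
Path S→G→T (+1); total 6.
No residual S→T path; max flow = 6.
Certifying cut of size 6: {S→B, S→C, S→D, S→E, S→G, S→T}.

6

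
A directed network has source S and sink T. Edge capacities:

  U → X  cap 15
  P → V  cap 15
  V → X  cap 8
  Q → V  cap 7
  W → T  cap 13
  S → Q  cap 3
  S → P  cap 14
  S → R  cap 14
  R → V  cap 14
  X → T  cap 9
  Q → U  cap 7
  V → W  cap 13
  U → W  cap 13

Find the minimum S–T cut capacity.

Augment S→P→V→W→T: bottleneck 13, flow now 13.
Augment S→P→V→X→T: bottleneck 1, flow now 14.
Augment S→Q→U→X→T: bottleneck 3, flow now 17.
Augment S→R→V→X→T: bottleneck 5, flow now 22.
No augmenting path remains; maximum flow = 22.
By max-flow min-cut, the minimum cut capacity equals the max flow.
In the residual graph, reachable from S: {S, P, Q, R, U, V, W, X}.
Min-cut edges: W→T (13), X→T (9); capacity 13 + 9 = 22.

22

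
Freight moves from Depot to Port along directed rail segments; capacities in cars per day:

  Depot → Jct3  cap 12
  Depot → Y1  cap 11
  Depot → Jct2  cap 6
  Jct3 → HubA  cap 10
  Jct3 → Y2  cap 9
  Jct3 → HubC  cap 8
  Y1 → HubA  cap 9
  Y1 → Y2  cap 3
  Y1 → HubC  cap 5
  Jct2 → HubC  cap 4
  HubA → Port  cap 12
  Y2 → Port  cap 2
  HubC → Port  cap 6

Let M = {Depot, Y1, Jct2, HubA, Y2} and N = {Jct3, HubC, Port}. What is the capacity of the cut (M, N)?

35

Edges leaving {Depot, Y1, Jct2, HubA, Y2}: Depot→Jct3 (12), Y1→HubC (5), Jct2→HubC (4), HubA→Port (12), Y2→Port (2).
Cut capacity = 12 + 5 + 4 + 12 + 2 = 35.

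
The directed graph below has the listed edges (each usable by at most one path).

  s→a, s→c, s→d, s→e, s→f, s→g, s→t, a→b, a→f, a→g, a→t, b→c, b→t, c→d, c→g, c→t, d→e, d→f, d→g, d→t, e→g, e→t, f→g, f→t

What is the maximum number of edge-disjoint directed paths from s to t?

6

Assign every edge capacity 1; by Menger, the answer equals the max flow.
Path s→t (+1); total 1.
Path s→a→t (+1); total 2.
Path s→c→t (+1); total 3.
Path s→d→t (+1); total 4.
Path s→e→t (+1); total 5.
Path s→f→t (+1); total 6.
No residual s→t path; max flow = 6.
Certifying cut of size 6: {s→a, s→c, s→d, s→e, s→f, s→t}.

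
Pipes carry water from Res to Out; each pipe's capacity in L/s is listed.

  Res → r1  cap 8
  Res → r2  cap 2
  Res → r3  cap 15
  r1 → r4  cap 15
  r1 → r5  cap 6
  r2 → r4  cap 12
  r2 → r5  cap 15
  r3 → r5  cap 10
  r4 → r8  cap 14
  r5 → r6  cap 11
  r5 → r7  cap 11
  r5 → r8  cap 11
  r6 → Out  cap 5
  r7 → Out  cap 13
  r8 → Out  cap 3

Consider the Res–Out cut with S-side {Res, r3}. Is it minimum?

No — its capacity is 20, but the minimum cut has capacity 19.

Given cut capacity: 8 + 2 + 10 = 20.
Augment Res→r1→r4→r8→Out: bottleneck 3, flow now 3.
Augment Res→r1→r5→r6→Out: bottleneck 5, flow now 8.
Augment Res→r2→r5→r7→Out: bottleneck 2, flow now 10.
Augment Res→r3→r5→r7→Out: bottleneck 9, flow now 19.
No augmenting path remains; maximum flow = 19.
In the residual graph, reachable from Res: {Res, r1, r2, r3, r4, r5, r6, r8}.
Min-cut edges: r5→r7 (11), r6→Out (5), r8→Out (3); capacity 11 + 5 + 3 = 19.
Cut capacity 20 exceeds the max flow 19, so it is not minimum.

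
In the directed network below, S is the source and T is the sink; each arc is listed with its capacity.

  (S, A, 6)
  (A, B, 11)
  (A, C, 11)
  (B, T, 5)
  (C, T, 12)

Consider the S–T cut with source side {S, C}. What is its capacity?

Edges leaving {S, C}: S→A (6), C→T (12).
Cut capacity = 6 + 12 = 18.

18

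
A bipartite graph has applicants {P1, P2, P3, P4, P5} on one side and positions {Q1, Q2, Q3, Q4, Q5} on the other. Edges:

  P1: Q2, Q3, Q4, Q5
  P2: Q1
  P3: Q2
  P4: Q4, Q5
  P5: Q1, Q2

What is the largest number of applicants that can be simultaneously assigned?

4

Unit-capacity flow: source→left, listed edges, right→sink; max matching = max flow.
Augmenting path P1→Q2 (+1); matched 1.
Augmenting path P2→Q1 (+1); matched 2.
Augmenting path P4→Q4 (+1); matched 3.
Augmenting path P3→Q2→P1→Q3 (+1); matched 4.
No augmenting path remains; maximum matching = 4.
König certificate: {P1, P4, Q1, Q2} is a vertex cover of size 4 (every listed pair touches it), so no matching can be larger.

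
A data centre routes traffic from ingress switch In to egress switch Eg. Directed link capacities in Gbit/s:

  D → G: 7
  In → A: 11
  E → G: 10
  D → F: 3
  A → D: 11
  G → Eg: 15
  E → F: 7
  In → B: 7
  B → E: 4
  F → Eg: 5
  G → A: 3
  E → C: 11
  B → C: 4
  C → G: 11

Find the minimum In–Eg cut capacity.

Augment In→A→D→F→Eg: bottleneck 3, flow now 3.
Augment In→A→D→G→Eg: bottleneck 7, flow now 10.
Augment In→B→C→G→Eg: bottleneck 4, flow now 14.
Augment In→B→E→F→Eg: bottleneck 2, flow now 16.
Augment In→B→E→G→Eg: bottleneck 1, flow now 17.
No augmenting path remains; maximum flow = 17.
By max-flow min-cut, the minimum cut capacity equals the max flow.
In the residual graph, reachable from In: {In, A, D}.
Min-cut edges: In→B (7), D→F (3), D→G (7); capacity 7 + 3 + 7 = 17.

17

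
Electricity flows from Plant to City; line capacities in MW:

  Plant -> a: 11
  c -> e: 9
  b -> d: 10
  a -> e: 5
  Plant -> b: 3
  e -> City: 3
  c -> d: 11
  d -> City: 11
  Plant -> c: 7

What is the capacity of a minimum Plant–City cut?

13

Augment Plant→a→e→City: bottleneck 3, flow now 3.
Augment Plant→b→d→City: bottleneck 3, flow now 6.
Augment Plant→c→d→City: bottleneck 7, flow now 13.
No augmenting path remains; maximum flow = 13.
By max-flow min-cut, the minimum cut capacity equals the max flow.
In the residual graph, reachable from Plant: {Plant, a, e}.
Min-cut edges: Plant→b (3), Plant→c (7), e→City (3); capacity 3 + 7 + 3 = 13.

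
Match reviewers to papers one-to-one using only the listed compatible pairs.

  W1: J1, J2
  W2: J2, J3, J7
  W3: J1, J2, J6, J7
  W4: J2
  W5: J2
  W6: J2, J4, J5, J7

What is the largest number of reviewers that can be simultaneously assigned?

5

Unit-capacity flow: source→left, listed edges, right→sink; max matching = max flow.
Augmenting path W1→J1 (+1); matched 1.
Augmenting path W2→J2 (+1); matched 2.
Augmenting path W3→J6 (+1); matched 3.
Augmenting path W6→J4 (+1); matched 4.
Augmenting path W4→J2→W2→J3 (+1); matched 5.
No augmenting path remains; maximum matching = 5.
König certificate: {W1, W2, W3, W6, J2} is a vertex cover of size 5 (every listed pair touches it), so no matching can be larger.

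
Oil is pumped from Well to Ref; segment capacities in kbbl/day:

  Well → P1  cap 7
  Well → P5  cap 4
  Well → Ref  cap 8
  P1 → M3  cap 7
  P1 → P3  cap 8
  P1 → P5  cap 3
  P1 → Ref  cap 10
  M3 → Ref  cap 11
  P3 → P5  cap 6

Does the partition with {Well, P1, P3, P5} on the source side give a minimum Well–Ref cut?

No — its capacity is 25, but the minimum cut has capacity 15.

Given cut capacity: 8 + 7 + 10 = 25.
Augment Well→Ref: bottleneck 8, flow now 8.
Augment Well→P1→Ref: bottleneck 7, flow now 15.
No augmenting path remains; maximum flow = 15.
In the residual graph, reachable from Well: {Well, P5}.
Min-cut edges: Well→P1 (7), Well→Ref (8); capacity 7 + 8 = 15.
Cut capacity 25 exceeds the max flow 15, so it is not minimum.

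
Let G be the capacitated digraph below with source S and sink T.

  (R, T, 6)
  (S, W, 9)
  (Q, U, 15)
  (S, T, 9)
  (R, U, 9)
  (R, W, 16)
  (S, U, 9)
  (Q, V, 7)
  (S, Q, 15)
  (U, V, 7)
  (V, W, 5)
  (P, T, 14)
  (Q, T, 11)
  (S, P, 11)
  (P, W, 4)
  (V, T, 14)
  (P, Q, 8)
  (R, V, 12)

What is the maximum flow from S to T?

42

Augment S→T: bottleneck 9, flow now 9.
Augment S→P→T: bottleneck 11, flow now 20.
Augment S→Q→T: bottleneck 11, flow now 31.
Augment S→Q→V→T: bottleneck 4, flow now 35.
Augment S→U→V→T: bottleneck 7, flow now 42.
No augmenting path remains; maximum flow = 42.
In the residual graph, reachable from S: {S, U, W}.
Min-cut edges: S→P (11), S→Q (15), S→T (9), U→V (7); capacity 11 + 15 + 9 + 7 = 42.
This cut is saturated, so no flow can exceed 42.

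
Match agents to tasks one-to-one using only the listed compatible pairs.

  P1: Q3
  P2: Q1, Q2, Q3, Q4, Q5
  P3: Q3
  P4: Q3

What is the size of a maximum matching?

2

Unit-capacity flow: source→left, listed edges, right→sink; max matching = max flow.
Augmenting path P1→Q3 (+1); matched 1.
Augmenting path P2→Q1 (+1); matched 2.
No augmenting path remains; maximum matching = 2.
König certificate: {P2, Q3} is a vertex cover of size 2 (every listed pair touches it), so no matching can be larger.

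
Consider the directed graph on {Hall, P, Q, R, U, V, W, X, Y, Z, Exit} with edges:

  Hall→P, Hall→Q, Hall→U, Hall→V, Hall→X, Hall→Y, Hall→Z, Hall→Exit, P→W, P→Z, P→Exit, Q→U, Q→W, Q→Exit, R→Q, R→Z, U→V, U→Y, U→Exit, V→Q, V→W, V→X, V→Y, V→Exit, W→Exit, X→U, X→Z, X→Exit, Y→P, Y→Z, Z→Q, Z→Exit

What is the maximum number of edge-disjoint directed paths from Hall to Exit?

8

Assign every edge capacity 1; by Menger, the answer equals the max flow.
Path Hall→Exit (+1); total 1.
Path Hall→P→Exit (+1); total 2.
Path Hall→Q→Exit (+1); total 3.
Path Hall→U→Exit (+1); total 4.
Path Hall→V→Exit (+1); total 5.
Path Hall→X→Exit (+1); total 6.
Path Hall→Z→Exit (+1); total 7.
Path Hall→Y→P→W→Exit (+1); total 8.
No residual Hall→Exit path; max flow = 8.
Certifying cut of size 8: {Hall→Exit, Hall→P, Hall→Q, Hall→U, Hall→V, Hall→X, Hall→Y, Hall→Z}.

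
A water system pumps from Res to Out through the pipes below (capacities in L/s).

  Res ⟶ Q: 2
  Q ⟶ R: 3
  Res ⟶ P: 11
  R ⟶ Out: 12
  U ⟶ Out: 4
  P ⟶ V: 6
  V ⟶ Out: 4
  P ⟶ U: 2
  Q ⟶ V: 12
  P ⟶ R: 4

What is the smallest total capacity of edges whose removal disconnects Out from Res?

Augment Res→P→R→Out: bottleneck 4, flow now 4.
Augment Res→P→U→Out: bottleneck 2, flow now 6.
Augment Res→P→V→Out: bottleneck 4, flow now 10.
Augment Res→Q→R→Out: bottleneck 2, flow now 12.
No augmenting path remains; maximum flow = 12.
By max-flow min-cut, the minimum cut capacity equals the max flow.
In the residual graph, reachable from Res: {Res, P, V}.
Min-cut edges: Res→Q (2), P→R (4), P→U (2), V→Out (4); capacity 2 + 4 + 2 + 4 = 12.

12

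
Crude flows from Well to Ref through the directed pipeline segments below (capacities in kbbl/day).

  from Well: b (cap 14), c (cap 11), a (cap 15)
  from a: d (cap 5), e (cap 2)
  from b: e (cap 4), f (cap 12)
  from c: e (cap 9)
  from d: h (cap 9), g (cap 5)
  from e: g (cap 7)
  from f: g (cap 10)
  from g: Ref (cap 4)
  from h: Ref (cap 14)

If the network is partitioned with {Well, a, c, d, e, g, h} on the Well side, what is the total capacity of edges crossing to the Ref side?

Edges leaving {Well, a, c, d, e, g, h}: Well→b (14), g→Ref (4), h→Ref (14).
Cut capacity = 14 + 4 + 14 = 32.

32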